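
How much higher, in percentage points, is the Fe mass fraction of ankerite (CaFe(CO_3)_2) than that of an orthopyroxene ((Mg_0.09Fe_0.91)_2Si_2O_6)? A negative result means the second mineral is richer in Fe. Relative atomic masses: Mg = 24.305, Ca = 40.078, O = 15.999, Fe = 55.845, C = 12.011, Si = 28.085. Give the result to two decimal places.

-13.51 percentage points

First mineral: 55.845 g Fe in 215.939 g formula = 25.86 wt% Fe.
Second mineral: 101.638 g Fe in 258.177 g formula = 39.37 wt% Fe.
25.86% − 39.37% gives a difference of -13.51 percentage points.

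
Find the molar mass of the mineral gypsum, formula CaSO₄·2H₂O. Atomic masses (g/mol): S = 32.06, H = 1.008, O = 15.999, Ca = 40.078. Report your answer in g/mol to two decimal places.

Ca: 1 × 40.078 = 40.0780
S: 1 × 32.06 = 32.0600
O: 6 × 15.999 = 95.9940
H: 4 × 1.008 = 4.0320
Summing the contributions gives the formula mass.

172.16 g/mol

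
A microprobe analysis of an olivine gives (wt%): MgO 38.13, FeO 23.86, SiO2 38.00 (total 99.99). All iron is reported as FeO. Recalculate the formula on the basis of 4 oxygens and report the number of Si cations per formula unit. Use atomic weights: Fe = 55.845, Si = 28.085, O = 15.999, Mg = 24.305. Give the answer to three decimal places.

MgO (M=40.304): mol = 0.94606; Mg = 0.94606, O = 0.94606.
FeO (M=71.844): mol = 0.33211; Fe = 0.33211, O = 0.33211.
SiO2 (M=60.083): mol = 0.63246; Si = 0.63246, O = 1.26492.
ΣO = 2.54309; factor = 4/ΣO = 1.57289.
Si apfu = 0.63246 × 1.57289 = 0.995.

0.995 Si apfu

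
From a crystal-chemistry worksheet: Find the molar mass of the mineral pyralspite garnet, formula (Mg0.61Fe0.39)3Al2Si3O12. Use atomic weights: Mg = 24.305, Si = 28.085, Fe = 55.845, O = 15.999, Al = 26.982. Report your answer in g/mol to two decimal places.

M = 1.83(24.305) + 1.17(55.845) + 2(26.982) + 3(28.085) + 12(15.999)

440.02 g/mol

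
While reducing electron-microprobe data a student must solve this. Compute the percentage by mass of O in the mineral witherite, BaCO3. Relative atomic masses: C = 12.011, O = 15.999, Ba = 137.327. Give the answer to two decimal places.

M(BaCO3) = 197.335 g/mol.
O contributes 3 × 15.999 = 47.997 g per mole.
47.997/197.335 = 0.2432 → 24.32%.

24.32 wt%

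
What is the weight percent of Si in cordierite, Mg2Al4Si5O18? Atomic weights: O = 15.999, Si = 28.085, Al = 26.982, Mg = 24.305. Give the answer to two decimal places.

24.01 mass %

M(Mg2Al4Si5O18) = 584.945 g/mol.
Si contributes 5 × 28.085 = 140.425 g per mole.
140.425/584.945 = 0.2401 → 24.01%.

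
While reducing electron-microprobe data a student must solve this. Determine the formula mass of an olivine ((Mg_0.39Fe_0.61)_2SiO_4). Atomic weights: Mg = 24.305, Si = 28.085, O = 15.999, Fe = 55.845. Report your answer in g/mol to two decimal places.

179.17 g/mol

Mg: 0.78 × 24.305 = 18.9579
Fe: 1.22 × 55.845 = 68.1309
Si: 1 × 28.085 = 28.0850
O: 4 × 15.999 = 63.9960
Summing the contributions gives the formula mass.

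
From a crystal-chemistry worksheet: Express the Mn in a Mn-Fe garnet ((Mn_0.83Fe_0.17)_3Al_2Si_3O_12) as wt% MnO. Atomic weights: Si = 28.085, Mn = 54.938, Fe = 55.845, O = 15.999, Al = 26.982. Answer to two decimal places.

35.65 wt%

Formula mass = 495.484 g/mol.
2.49 Mn → 2.4900 mol MnO per formula unit; M(MnO) = 70.937, so MnO mass = 176.633 g.
176.633/495.484 × 100 = 35.65 wt%.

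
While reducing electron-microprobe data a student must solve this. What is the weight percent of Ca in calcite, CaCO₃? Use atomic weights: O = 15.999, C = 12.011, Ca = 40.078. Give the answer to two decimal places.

M(CaCO₃) = 100.086 g/mol.
Ca contributes 1 × 40.078 = 40.078 g per mole.
40.078/100.086 = 0.4004 → 40.04%.

40.04 mass %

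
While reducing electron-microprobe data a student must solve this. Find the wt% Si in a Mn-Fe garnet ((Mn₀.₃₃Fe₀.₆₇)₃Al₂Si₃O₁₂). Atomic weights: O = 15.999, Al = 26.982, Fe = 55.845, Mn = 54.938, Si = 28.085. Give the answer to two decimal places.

Formula mass = 0.99×54.938 + 2.01×55.845 + 2×26.982 + 3×28.085 + 12×15.999 = 496.844 g/mol, of which 84.255 g is Si.
So Si makes up 84.255/496.844 = 0.1696 of the mass, i.e. 16.96%.

16.96 wt%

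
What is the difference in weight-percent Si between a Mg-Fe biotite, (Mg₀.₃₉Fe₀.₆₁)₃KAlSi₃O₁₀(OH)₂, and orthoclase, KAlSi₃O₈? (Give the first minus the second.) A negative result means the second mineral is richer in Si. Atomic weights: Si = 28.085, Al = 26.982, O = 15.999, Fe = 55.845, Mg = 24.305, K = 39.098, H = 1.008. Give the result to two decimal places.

-12.53 percentage points

First mineral: 84.255 g Si in 474.972 g formula = 17.74 wt% Si.
Second mineral: 84.255 g Si in 278.327 g formula = 30.27 wt% Si.
17.74% − 30.27% gives a difference of -12.53 percentage points.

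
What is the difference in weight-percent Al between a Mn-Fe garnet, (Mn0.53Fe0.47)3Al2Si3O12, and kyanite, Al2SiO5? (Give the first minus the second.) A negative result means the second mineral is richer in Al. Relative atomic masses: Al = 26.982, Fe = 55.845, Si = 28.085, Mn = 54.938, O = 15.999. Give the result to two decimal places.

-22.43 percentage points

M((Mn0.53Fe0.47)3Al2Si3O12) = 496.300 g/mol, so wt% Al = 53.964/496.300 × 100 = 10.87%.
M(Al2SiO5) = 162.044 g/mol, so wt% Al = 53.964/162.044 × 100 = 33.30%.
10.87 − 33.30 = -22.43 pp.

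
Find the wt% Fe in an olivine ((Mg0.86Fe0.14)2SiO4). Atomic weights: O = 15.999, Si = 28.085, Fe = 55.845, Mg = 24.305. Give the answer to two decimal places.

M((Mg0.86Fe0.14)2SiO4) = 149.522 g/mol.
Fe contributes 0.28 × 55.845 = 15.637 g per mole.
15.637/149.522 = 0.1046 → 10.46%.

10.46 weight percent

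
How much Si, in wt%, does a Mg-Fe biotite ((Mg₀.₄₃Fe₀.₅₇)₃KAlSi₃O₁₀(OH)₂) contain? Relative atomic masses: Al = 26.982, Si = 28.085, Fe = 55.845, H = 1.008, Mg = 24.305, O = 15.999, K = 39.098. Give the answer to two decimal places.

17.88 wt%

M((Mg₀.₄₃Fe₀.₅₇)₃KAlSi₃O₁₀(OH)₂) = 471.187 g/mol.
Si contributes 3 × 28.085 = 84.255 g per mole.
84.255/471.187 = 0.1788 → 17.88%.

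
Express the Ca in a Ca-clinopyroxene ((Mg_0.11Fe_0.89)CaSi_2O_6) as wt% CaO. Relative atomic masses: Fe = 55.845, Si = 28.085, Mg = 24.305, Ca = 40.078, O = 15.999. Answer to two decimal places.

Formula mass = 244.618 g/mol.
1 Ca → 1.0000 mol CaO per formula unit; M(CaO) = 56.077, so CaO mass = 56.077 g.
56.077/244.618 × 100 = 22.92 wt%.

22.92 wt%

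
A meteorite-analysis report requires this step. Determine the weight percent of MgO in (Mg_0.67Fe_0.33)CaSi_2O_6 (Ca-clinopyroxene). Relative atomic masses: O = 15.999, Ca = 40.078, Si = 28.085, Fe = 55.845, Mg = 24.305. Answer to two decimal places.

Formula mass = 226.955 g/mol.
0.67 Mg → 0.6700 mol MgO per formula unit; M(MgO) = 40.304, so MgO mass = 27.004 g.
27.004/226.955 × 100 = 11.90 wt%.

11.90 wt%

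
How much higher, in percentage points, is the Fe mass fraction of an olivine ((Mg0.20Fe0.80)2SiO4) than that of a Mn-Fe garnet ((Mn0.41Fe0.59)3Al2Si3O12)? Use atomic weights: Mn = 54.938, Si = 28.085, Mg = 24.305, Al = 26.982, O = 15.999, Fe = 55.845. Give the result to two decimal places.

M((Mg0.20Fe0.80)2SiO4) = 191.155 g/mol, so wt% Fe = 89.352/191.155 × 100 = 46.74%.
M((Mn0.41Fe0.59)3Al2Si3O12) = 496.626 g/mol, so wt% Fe = 98.846/496.626 × 100 = 19.90%.
46.74 − 19.90 = 26.84 pp.

26.84 percentage points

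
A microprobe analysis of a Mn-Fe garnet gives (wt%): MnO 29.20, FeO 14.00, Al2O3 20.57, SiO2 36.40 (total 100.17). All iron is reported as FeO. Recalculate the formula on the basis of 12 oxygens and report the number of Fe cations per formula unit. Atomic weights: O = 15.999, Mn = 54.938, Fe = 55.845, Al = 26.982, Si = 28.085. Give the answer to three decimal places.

0.965 Fe apfu

MnO: 29.20/70.937 = 0.41163 mol → 0.41163 mol Mn, 0.41163 mol O.
FeO: 14.00/71.844 = 0.19487 mol → 0.19487 mol Fe, 0.19487 mol O.
Al2O3: 20.57/101.961 = 0.20174 mol → 0.40348 mol Al, 0.60522 mol O.
SiO2: 36.40/60.083 = 0.60583 mol → 0.60583 mol Si, 1.21166 mol O.
Total oxygen = 2.42338 mol. Normalization factor = 12/2.42338 = 4.95176.
Fe per 12 O = 0.19487 × 4.95176 = 0.965.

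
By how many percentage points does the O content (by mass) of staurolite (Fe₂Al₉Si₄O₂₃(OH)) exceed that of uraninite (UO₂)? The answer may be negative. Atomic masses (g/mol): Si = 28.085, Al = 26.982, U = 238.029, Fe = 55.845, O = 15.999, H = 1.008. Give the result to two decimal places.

33.23 percentage points

M(Fe₂Al₉Si₄O₂₃(OH)) = 851.852 g/mol, so wt% O = 383.976/851.852 × 100 = 45.08%.
M(UO₂) = 270.027 g/mol, so wt% O = 31.998/270.027 × 100 = 11.85%.
45.08 − 11.85 = 33.23 pp.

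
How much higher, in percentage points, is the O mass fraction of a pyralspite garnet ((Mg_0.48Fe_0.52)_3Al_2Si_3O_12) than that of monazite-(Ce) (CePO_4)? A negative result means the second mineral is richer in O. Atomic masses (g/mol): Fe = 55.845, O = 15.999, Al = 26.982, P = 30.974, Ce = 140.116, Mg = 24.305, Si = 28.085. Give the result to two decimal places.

15.22 percentage points

M((Mg_0.48Fe_0.52)_3Al_2Si_3O_12) = 452.324 g/mol, so wt% O = 191.988/452.324 × 100 = 42.44%.
M(CePO_4) = 235.086 g/mol, so wt% O = 63.996/235.086 × 100 = 27.22%.
42.44 − 27.22 = 15.22 pp.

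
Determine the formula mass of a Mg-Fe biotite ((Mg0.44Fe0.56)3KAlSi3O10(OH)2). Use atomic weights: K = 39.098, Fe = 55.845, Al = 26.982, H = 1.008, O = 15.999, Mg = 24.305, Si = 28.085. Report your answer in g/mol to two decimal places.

M = 1.32×24.305 + 1.68×55.845 + 1×39.098 + 1×26.982 + 3×28.085 + 12×15.999 + 2×1.008

470.24 g/mol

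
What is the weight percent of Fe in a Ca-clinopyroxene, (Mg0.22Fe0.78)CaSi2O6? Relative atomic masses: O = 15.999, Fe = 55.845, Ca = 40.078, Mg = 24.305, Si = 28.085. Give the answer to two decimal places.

Molar mass of (Mg0.22Fe0.78)CaSi2O6: 0.22*24.305 + 0.78*55.845 + 1*40.078 + 2*28.085 + 6*15.999 = 241.148 g/mol.
Mass of Fe per formula unit: 0.78 × 55.845 = 43.559 g.
Weight fraction Fe = 43.559 / 241.148 = 0.1806.

18.06 mass %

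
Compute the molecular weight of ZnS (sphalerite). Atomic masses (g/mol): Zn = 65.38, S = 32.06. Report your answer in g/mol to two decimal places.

M = 1(65.38) + 1(32.06)

97.44 g/mol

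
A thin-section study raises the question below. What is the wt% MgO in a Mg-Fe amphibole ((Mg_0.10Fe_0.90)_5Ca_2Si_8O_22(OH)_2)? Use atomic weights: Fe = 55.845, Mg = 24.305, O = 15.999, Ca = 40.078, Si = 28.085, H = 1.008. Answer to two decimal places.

2.11 wt%

Formula mass = 954.283 g/mol.
0.50 Mg → 0.5000 mol MgO per formula unit; M(MgO) = 40.304, so MgO mass = 20.152 g.
20.152/954.283 × 100 = 2.11 wt%.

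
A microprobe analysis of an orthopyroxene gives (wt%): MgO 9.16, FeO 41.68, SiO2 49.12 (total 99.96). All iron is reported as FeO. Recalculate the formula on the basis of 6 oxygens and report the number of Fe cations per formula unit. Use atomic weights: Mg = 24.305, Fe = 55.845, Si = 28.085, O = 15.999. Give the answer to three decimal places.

1.425 Fe apfu

MgO: 9.16/40.304 = 0.22727 mol → 0.22727 mol Mg, 0.22727 mol O.
FeO: 41.68/71.844 = 0.58015 mol → 0.58015 mol Fe, 0.58015 mol O.
SiO2: 49.12/60.083 = 0.81754 mol → 0.81754 mol Si, 1.63508 mol O.
Total oxygen = 2.44250 mol. Normalization factor = 6/2.44250 = 2.45650.
Fe per 6 O = 0.58015 × 2.45650 = 1.425.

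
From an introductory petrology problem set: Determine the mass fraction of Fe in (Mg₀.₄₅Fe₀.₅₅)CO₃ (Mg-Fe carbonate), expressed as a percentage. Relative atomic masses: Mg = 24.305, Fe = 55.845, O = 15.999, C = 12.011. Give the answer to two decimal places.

Formula mass = 0.45*24.305 + 0.55*55.845 + 1*12.011 + 3*15.999 = 101.660 g/mol, of which 30.715 g is Fe.
So Fe makes up 30.715/101.660 = 0.3021 of the mass, i.e. 30.21%.

30.21 wt%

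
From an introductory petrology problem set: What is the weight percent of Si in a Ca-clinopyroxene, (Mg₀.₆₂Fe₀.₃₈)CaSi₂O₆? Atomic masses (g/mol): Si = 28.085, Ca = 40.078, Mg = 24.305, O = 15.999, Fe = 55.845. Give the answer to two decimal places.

Formula mass = 0.62*24.305 + 0.38*55.845 + 1*40.078 + 2*28.085 + 6*15.999 = 228.532 g/mol, of which 56.170 g is Si.
So Si makes up 56.170/228.532 = 0.2458 of the mass, i.e. 24.58%.

24.58 wt%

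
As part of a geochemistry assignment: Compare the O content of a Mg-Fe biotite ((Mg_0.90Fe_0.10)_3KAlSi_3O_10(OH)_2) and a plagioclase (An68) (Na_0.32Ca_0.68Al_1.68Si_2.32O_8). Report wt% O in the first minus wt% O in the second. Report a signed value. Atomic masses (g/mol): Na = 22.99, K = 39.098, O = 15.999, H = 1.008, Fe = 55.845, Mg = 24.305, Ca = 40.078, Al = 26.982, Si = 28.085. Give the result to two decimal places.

M((Mg_0.90Fe_0.10)_3KAlSi_3O_10(OH)_2) = 426.716 g/mol, so wt% O = 191.988/426.716 × 100 = 44.99%.
M(Na_0.32Ca_0.68Al_1.68Si_2.32O_8) = 273.089 g/mol, so wt% O = 127.992/273.089 × 100 = 46.87%.
44.99 − 46.87 = -1.88 pp.

-1.88 percentage points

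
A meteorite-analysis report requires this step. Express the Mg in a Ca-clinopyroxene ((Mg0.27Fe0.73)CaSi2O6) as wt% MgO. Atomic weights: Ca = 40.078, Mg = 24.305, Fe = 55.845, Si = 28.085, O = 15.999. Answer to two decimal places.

4.54 wt%

M((Mg0.27Fe0.73)CaSi2O6) = 239.571 g/mol; M(MgO) = 40.304 g/mol.
Moles MgO per formula unit = 0.27 Mg ÷ 1 = 0.2700.
MgO fraction = (0.2700 × 40.304) / 239.571 = 10.882/239.571 = 0.0454.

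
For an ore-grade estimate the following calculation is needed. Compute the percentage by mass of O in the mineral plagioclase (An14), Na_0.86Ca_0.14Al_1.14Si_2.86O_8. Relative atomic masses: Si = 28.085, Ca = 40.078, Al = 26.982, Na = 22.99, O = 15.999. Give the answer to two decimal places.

48.40 wt%

M(Na_0.86Ca_0.14Al_1.14Si_2.86O_8) = 264.457 g/mol.
O contributes 8 × 15.999 = 127.992 g per mole.
127.992/264.457 = 0.4840 → 48.40%.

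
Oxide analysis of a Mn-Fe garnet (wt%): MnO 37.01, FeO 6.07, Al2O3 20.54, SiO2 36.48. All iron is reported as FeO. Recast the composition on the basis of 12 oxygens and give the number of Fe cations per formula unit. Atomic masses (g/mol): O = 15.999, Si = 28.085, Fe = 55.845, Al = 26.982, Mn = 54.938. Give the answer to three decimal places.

0.418 Fe apfu

MnO: 37.01/70.937 = 0.52173 mol → 0.52173 mol Mn, 0.52173 mol O.
FeO: 6.07/71.844 = 0.08449 mol → 0.08449 mol Fe, 0.08449 mol O.
Al2O3: 20.54/101.961 = 0.20145 mol → 0.40290 mol Al, 0.60435 mol O.
SiO2: 36.48/60.083 = 0.60716 mol → 0.60716 mol Si, 1.21432 mol O.
Total oxygen = 2.42489 mol. Normalization factor = 12/2.42489 = 4.94868.
Fe per 12 O = 0.08449 × 4.94868 = 0.418.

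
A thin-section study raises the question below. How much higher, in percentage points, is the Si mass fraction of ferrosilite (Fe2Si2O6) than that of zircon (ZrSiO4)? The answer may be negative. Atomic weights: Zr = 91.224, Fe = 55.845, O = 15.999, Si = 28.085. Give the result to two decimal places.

5.97 percentage points

First mineral: 56.170 g Si in 263.854 g formula = 21.29 wt% Si.
Second mineral: 28.085 g Si in 183.305 g formula = 15.32 wt% Si.
21.29% − 15.32% gives a difference of 5.97 percentage points.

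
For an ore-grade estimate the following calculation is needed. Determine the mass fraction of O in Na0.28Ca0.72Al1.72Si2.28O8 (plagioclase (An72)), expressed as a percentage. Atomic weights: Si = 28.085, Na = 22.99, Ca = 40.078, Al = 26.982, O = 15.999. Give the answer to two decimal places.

Formula mass = 0.28*22.99 + 0.72*40.078 + 1.72*26.982 + 2.28*28.085 + 8*15.999 = 273.728 g/mol, of which 127.992 g is O.
So O makes up 127.992/273.728 = 0.4676 of the mass, i.e. 46.76%.

46.76 weight percent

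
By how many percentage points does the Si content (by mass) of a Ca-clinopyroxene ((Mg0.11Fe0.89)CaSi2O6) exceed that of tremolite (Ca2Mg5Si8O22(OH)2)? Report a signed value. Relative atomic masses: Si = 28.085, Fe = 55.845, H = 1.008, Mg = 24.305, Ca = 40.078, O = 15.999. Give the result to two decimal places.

-4.70 percentage points

Si in (Mg0.11Fe0.89)CaSi2O6: molar mass 244.618 g/mol; 2×28.085 = 56.170 g → 22.96 wt%.
Si in Ca2Mg5Si8O22(OH)2: molar mass 812.353 g/mol; 8×28.085 = 224.680 g → 27.66 wt%.
Difference = 22.96 − 27.66 = -4.70 percentage points.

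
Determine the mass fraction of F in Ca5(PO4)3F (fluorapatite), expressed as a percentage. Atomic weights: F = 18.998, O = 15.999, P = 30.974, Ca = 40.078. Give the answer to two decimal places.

M(Ca5(PO4)3F) = 504.298 g/mol.
F contributes 1 × 18.998 = 18.998 g per mole.
18.998/504.298 = 0.0377 → 3.77%.

3.77 mass %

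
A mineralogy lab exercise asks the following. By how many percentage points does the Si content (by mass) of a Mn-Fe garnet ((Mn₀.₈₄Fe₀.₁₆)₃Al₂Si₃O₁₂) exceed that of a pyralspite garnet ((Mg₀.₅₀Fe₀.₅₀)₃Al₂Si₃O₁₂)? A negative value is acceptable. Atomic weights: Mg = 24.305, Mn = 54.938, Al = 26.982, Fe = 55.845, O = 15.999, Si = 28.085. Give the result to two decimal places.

-1.70 percentage points

Si in (Mn₀.₈₄Fe₀.₁₆)₃Al₂Si₃O₁₂: molar mass 495.456 g/mol; 3×28.085 = 84.255 g → 17.01 wt%.
Si in (Mg₀.₅₀Fe₀.₅₀)₃Al₂Si₃O₁₂: molar mass 450.432 g/mol; 3×28.085 = 84.255 g → 18.71 wt%.
Difference = 17.01 − 18.71 = -1.70 percentage points.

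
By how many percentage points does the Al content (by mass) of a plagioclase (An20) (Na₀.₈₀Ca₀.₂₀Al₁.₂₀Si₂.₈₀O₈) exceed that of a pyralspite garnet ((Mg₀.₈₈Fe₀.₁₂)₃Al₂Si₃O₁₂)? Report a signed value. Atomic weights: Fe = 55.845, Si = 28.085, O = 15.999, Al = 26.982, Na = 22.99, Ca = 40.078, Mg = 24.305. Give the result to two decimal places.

First mineral: 32.378 g Al in 265.416 g formula = 12.20 wt% Al.
Second mineral: 53.964 g Al in 414.476 g formula = 13.02 wt% Al.
12.20% − 13.02% gives a difference of -0.82 percentage points.

-0.82 percentage points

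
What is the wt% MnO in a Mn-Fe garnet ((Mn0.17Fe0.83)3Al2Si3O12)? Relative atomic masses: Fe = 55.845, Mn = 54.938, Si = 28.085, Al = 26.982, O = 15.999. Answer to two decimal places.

7.28 wt%

Formula mass = 497.279 g/mol.
0.51 Mn → 0.5100 mol MnO per formula unit; M(MnO) = 70.937, so MnO mass = 36.178 g.
36.178/497.279 × 100 = 7.28 wt%.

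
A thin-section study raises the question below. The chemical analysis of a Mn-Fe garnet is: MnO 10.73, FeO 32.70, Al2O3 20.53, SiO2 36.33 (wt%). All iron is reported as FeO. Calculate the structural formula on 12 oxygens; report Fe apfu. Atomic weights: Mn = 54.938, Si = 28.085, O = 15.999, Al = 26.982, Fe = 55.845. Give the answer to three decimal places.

MnO (M=70.937): mol = 0.15126; Mn = 0.15126, O = 0.15126.
FeO (M=71.844): mol = 0.45515; Fe = 0.45515, O = 0.45515.
Al2O3 (M=101.961): mol = 0.20135; Al = 0.40270, O = 0.60405.
SiO2 (M=60.083): mol = 0.60466; Si = 0.60466, O = 1.20932.
ΣO = 2.41978; factor = 12/ΣO = 4.95913.
Fe apfu = 0.45515 × 4.95913 = 2.257.

2.257 Fe apfu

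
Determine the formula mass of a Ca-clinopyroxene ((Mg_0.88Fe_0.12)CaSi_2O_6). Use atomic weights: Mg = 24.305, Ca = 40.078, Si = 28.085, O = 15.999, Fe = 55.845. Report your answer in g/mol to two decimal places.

Mg: 0.88 × 24.305 = 21.3884
Fe: 0.12 × 55.845 = 6.7014
Ca: 1 × 40.078 = 40.0780
Si: 2 × 28.085 = 56.1700
O: 6 × 15.999 = 95.9940
Summing the contributions gives the formula mass.

220.33 g/mol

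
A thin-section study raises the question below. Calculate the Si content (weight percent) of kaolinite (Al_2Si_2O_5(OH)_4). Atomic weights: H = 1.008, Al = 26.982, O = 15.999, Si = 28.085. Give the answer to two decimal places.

21.76 weight percent

M(Al_2Si_2O_5(OH)_4) = 258.157 g/mol.
Si contributes 2 × 28.085 = 56.170 g per mole.
56.170/258.157 = 0.2176 → 21.76%.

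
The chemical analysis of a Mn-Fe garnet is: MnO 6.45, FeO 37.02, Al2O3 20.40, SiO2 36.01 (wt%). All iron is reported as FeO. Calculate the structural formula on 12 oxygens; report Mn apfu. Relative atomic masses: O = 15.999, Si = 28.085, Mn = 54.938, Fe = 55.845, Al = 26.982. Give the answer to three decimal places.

0.454 Mn apfu

6.45 wt% MnO ÷ 70.937 g/mol = 0.09093 mol, giving 0.09093 Mn and 0.09093 O.
37.02 wt% FeO ÷ 71.844 g/mol = 0.51528 mol, giving 0.51528 Fe and 0.51528 O.
20.40 wt% Al2O3 ÷ 101.961 g/mol = 0.20008 mol, giving 0.40016 Al and 0.60024 O.
36.01 wt% SiO2 ÷ 60.083 g/mol = 0.59934 mol, giving 0.59934 Si and 1.19868 O.
Oxygen sums to 2.40513; scaling by 12/2.40513 = 4.98934 puts the formula on 12 O.
Mn: 0.09093 × 4.98934 = 0.454 atoms per formula unit.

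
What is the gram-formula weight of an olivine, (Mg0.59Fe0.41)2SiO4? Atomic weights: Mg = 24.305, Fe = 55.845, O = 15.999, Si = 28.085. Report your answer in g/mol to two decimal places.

166.55 g/mol

M = 1.18(24.305) + 0.82(55.845) + 1(28.085) + 4(15.999)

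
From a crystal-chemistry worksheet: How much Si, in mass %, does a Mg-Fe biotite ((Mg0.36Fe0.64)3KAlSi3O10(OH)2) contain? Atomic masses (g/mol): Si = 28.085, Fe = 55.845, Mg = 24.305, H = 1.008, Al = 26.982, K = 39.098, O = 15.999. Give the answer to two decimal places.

17.63 mass %

Formula mass = 1.08×24.305 + 1.92×55.845 + 1×39.098 + 1×26.982 + 3×28.085 + 12×15.999 + 2×1.008 = 477.811 g/mol, of which 84.255 g is Si.
So Si makes up 84.255/477.811 = 0.1763 of the mass, i.e. 17.63%.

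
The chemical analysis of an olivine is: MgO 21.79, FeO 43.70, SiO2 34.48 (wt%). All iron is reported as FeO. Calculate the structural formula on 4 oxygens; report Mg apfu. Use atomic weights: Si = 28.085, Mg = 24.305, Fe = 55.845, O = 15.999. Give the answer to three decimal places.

0.942 Mg apfu

21.79 wt% MgO ÷ 40.304 g/mol = 0.54064 mol, giving 0.54064 Mg and 0.54064 O.
43.70 wt% FeO ÷ 71.844 g/mol = 0.60826 mol, giving 0.60826 Fe and 0.60826 O.
34.48 wt% SiO2 ÷ 60.083 g/mol = 0.57387 mol, giving 0.57387 Si and 1.14774 O.
Oxygen sums to 2.29664; scaling by 4/2.29664 = 1.74167 puts the formula on 4 O.
Mg: 0.54064 × 1.74167 = 0.942 atoms per formula unit.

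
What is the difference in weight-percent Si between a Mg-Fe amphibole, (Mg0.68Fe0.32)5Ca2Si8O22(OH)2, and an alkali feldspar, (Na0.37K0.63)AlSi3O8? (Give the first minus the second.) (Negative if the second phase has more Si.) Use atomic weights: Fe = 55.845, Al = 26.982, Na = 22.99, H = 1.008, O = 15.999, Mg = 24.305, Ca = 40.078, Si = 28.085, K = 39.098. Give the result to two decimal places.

-4.89 percentage points

M((Mg0.68Fe0.32)5Ca2Si8O22(OH)2) = 862.817 g/mol, so wt% Si = 224.680/862.817 × 100 = 26.04%.
M((Na0.37K0.63)AlSi3O8) = 272.367 g/mol, so wt% Si = 84.255/272.367 × 100 = 30.93%.
26.04 − 30.93 = -4.89 pp.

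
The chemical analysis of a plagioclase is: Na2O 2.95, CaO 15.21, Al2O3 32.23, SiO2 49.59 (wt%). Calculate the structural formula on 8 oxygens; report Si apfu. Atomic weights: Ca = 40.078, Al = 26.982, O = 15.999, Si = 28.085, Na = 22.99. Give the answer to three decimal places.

2.263 Si apfu

Na2O: 2.95/61.979 = 0.04760 mol → 0.09520 mol Na, 0.04760 mol O.
CaO: 15.21/56.077 = 0.27123 mol → 0.27123 mol Ca, 0.27123 mol O.
Al2O3: 32.23/101.961 = 0.31610 mol → 0.63220 mol Al, 0.94830 mol O.
SiO2: 49.59/60.083 = 0.82536 mol → 0.82536 mol Si, 1.65072 mol O.
Total oxygen = 2.91785 mol. Normalization factor = 8/2.91785 = 2.74174.
Si per 8 O = 0.82536 × 2.74174 = 2.263.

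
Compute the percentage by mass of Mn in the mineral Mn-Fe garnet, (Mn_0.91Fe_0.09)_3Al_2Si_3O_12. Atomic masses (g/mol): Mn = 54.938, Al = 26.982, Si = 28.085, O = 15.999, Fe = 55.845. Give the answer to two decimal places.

30.28 mass %

M((Mn_0.91Fe_0.09)_3Al_2Si_3O_12) = 495.266 g/mol.
Mn contributes 2.73 × 54.938 = 149.981 g per mole.
149.981/495.266 = 0.3028 → 30.28%.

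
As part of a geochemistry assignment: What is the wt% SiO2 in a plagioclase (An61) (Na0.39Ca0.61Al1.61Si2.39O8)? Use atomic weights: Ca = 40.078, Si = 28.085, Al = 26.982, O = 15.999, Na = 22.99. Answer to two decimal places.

Molar mass of Na0.39Ca0.61Al1.61Si2.39O8 = 0.39·22.99 + 0.61·40.078 + 1.61·26.982 + 2.39·28.085 + 8·15.999 = 271.970 g/mol.
Each formula unit contains 2.39 Si, equivalent to 2.39/1 = 2.3900 mol SiO2.
M(SiO2) = 1×28.085 + 2×15.999 = 60.083 g/mol.
Mass of SiO2 per formula unit = 2.3900 × 60.083 = 143.598 g.
SiO2 wt% = 143.598 / 271.970 × 100 = 52.80%.

52.80 wt%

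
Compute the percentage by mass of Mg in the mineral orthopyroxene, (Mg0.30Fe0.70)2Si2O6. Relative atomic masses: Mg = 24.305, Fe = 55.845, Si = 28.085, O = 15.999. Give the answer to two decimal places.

Formula mass = 0.60·24.305 + 1.40·55.845 + 2·28.085 + 6·15.999 = 244.930 g/mol, of which 14.583 g is Mg.
So Mg makes up 14.583/244.930 = 0.0595 of the mass, i.e. 5.95%.

5.95 weight percent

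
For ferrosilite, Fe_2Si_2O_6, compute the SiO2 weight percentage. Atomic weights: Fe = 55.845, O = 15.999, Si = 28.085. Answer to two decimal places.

Molar mass of Fe_2Si_2O_6 = 2*55.845 + 2*28.085 + 6*15.999 = 263.854 g/mol.
Each formula unit contains 2 Si, equivalent to 2/1 = 2.0000 mol SiO2.
M(SiO2) = 1×28.085 + 2×15.999 = 60.083 g/mol.
Mass of SiO2 per formula unit = 2.0000 × 60.083 = 120.166 g.
SiO2 wt% = 120.166 / 263.854 × 100 = 45.54%.

45.54 wt%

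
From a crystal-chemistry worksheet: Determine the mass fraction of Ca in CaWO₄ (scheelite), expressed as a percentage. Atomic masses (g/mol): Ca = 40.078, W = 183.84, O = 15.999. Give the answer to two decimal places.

M(CaWO₄) = 287.914 g/mol.
Ca contributes 1 × 40.078 = 40.078 g per mole.
40.078/287.914 = 0.1392 → 13.92%.

13.92 mass %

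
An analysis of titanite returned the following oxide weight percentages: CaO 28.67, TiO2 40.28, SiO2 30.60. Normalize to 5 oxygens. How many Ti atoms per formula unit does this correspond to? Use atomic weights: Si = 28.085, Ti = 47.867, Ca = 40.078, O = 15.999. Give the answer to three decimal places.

CaO (M=56.077): mol = 0.51126; Ca = 0.51126, O = 0.51126.
TiO2 (M=79.865): mol = 0.50435; Ti = 0.50435, O = 1.00870.
SiO2 (M=60.083): mol = 0.50930; Si = 0.50930, O = 1.01860.
ΣO = 2.53856; factor = 5/ΣO = 1.96962.
Ti apfu = 0.50435 × 1.96962 = 0.993.

0.993 Ti apfu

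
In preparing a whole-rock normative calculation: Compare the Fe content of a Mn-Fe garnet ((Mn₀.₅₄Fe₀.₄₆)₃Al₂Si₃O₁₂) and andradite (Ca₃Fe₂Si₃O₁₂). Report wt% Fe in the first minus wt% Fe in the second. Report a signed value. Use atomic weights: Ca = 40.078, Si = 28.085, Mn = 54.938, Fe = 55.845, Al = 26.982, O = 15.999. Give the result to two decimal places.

First mineral: 77.066 g Fe in 496.273 g formula = 15.53 wt% Fe.
Second mineral: 111.690 g Fe in 508.167 g formula = 21.98 wt% Fe.
15.53% − 21.98% gives a difference of -6.45 percentage points.

-6.45 percentage points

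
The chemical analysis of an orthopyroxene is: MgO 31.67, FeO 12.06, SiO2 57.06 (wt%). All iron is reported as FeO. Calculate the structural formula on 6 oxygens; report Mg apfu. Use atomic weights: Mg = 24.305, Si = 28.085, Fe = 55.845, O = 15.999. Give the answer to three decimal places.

1.653 Mg apfu

MgO (M=40.304): mol = 0.78578; Mg = 0.78578, O = 0.78578.
FeO (M=71.844): mol = 0.16786; Fe = 0.16786, O = 0.16786.
SiO2 (M=60.083): mol = 0.94969; Si = 0.94969, O = 1.89938.
ΣO = 2.85302; factor = 6/ΣO = 2.10303.
Mg apfu = 0.78578 × 2.10303 = 1.653.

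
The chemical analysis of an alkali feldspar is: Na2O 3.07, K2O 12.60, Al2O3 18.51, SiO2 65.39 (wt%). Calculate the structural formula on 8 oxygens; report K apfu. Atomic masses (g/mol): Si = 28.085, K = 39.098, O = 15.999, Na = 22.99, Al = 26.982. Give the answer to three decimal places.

3.07 wt% Na2O ÷ 61.979 g/mol = 0.04953 mol, giving 0.09906 Na and 0.04953 O.
12.60 wt% K2O ÷ 94.195 g/mol = 0.13377 mol, giving 0.26754 K and 0.13377 O.
18.51 wt% Al2O3 ÷ 101.961 g/mol = 0.18154 mol, giving 0.36308 Al and 0.54462 O.
65.39 wt% SiO2 ÷ 60.083 g/mol = 1.08833 mol, giving 1.08833 Si and 2.17666 O.
Oxygen sums to 2.90458; scaling by 8/2.90458 = 2.75427 puts the formula on 8 O.
K: 0.26754 × 2.75427 = 0.737 atoms per formula unit.

0.737 K apfu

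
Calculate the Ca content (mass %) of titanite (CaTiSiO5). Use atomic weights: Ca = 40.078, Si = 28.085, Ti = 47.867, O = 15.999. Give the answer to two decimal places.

20.45 mass %

Molar mass of CaTiSiO5: 1·40.078 + 1·47.867 + 1·28.085 + 5·15.999 = 196.025 g/mol.
Mass of Ca per formula unit: 1 × 40.078 = 40.078 g.
Weight fraction Ca = 40.078 / 196.025 = 0.2045.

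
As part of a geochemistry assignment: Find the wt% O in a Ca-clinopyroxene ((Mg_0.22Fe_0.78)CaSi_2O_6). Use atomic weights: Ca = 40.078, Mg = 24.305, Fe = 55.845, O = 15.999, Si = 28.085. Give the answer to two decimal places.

39.81 mass %

M((Mg_0.22Fe_0.78)CaSi_2O_6) = 241.148 g/mol.
O contributes 6 × 15.999 = 95.994 g per mole.
95.994/241.148 = 0.3981 → 39.81%.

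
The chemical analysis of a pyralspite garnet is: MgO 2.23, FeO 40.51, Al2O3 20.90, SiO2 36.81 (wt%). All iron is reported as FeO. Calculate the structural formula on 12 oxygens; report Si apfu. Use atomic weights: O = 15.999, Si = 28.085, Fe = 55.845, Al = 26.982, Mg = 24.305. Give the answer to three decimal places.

MgO (M=40.304): mol = 0.05533; Mg = 0.05533, O = 0.05533.
FeO (M=71.844): mol = 0.56386; Fe = 0.56386, O = 0.56386.
Al2O3 (M=101.961): mol = 0.20498; Al = 0.40996, O = 0.61494.
SiO2 (M=60.083): mol = 0.61265; Si = 0.61265, O = 1.22530.
ΣO = 2.45943; factor = 12/ΣO = 4.87918.
Si apfu = 0.61265 × 4.87918 = 2.989.

2.989 Si apfu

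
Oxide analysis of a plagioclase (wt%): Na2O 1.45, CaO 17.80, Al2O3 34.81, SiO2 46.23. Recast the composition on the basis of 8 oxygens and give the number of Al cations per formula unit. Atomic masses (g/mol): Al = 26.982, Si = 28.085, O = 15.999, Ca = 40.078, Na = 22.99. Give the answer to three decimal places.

Na2O: 1.45/61.979 = 0.02340 mol → 0.04680 mol Na, 0.02340 mol O.
CaO: 17.80/56.077 = 0.31742 mol → 0.31742 mol Ca, 0.31742 mol O.
Al2O3: 34.81/101.961 = 0.34141 mol → 0.68282 mol Al, 1.02423 mol O.
SiO2: 46.23/60.083 = 0.76944 mol → 0.76944 mol Si, 1.53888 mol O.
Total oxygen = 2.90393 mol. Normalization factor = 8/2.90393 = 2.75489.
Al per 8 O = 0.68282 × 2.75489 = 1.881.

1.881 Al apfu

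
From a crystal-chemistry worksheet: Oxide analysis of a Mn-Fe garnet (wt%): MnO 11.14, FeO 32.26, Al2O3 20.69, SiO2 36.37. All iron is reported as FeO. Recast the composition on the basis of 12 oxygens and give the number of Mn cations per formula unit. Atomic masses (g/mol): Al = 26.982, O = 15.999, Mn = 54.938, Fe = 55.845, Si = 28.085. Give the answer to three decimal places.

0.777 Mn apfu

MnO: 11.14/70.937 = 0.15704 mol → 0.15704 mol Mn, 0.15704 mol O.
FeO: 32.26/71.844 = 0.44903 mol → 0.44903 mol Fe, 0.44903 mol O.
Al2O3: 20.69/101.961 = 0.20292 mol → 0.40584 mol Al, 0.60876 mol O.
SiO2: 36.37/60.083 = 0.60533 mol → 0.60533 mol Si, 1.21066 mol O.
Total oxygen = 2.42549 mol. Normalization factor = 12/2.42549 = 4.94745.
Mn per 12 O = 0.15704 × 4.94745 = 0.777.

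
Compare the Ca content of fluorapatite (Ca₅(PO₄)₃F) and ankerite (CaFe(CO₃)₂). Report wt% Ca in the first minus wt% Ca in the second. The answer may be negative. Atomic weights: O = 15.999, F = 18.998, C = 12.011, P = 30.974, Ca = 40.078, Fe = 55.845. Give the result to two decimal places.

21.18 percentage points

Ca in Ca₅(PO₄)₃F: molar mass 504.298 g/mol; 5×40.078 = 200.390 g → 39.74 wt%.
Ca in CaFe(CO₃)₂: molar mass 215.939 g/mol; 1×40.078 = 40.078 g → 18.56 wt%.
Difference = 39.74 − 18.56 = 21.18 percentage points.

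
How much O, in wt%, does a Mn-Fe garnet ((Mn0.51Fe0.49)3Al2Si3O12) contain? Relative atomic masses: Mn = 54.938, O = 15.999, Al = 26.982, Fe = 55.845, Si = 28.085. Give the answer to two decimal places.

Molar mass of (Mn0.51Fe0.49)3Al2Si3O12: 1.53*54.938 + 1.47*55.845 + 2*26.982 + 3*28.085 + 12*15.999 = 496.354 g/mol.
Mass of O per formula unit: 12 × 15.999 = 191.988 g.
Weight fraction O = 191.988 / 496.354 = 0.3868.

38.68 wt%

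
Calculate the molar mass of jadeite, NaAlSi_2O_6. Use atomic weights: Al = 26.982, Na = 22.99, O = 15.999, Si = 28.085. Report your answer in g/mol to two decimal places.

202.14 g/mol

The formula mass is the sum 1·22.99 + 1·26.982 + 2·28.085 + 6·15.999.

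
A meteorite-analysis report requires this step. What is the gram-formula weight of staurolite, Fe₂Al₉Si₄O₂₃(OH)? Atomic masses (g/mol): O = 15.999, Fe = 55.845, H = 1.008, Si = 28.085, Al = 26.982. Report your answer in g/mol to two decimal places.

Fe: 2 × 55.845 = 111.6900
Al: 9 × 26.982 = 242.8380
Si: 4 × 28.085 = 112.3400
O: 24 × 15.999 = 383.9760
H: 1 × 1.008 = 1.0080
Summing the contributions gives the formula mass.

851.85 g/mol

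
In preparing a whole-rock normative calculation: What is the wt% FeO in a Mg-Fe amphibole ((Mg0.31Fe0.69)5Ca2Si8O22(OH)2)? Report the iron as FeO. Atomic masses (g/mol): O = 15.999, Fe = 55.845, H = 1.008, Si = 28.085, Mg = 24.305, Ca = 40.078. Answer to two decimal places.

M((Mg0.31Fe0.69)5Ca2Si8O22(OH)2) = 921.166 g/mol; M(FeO) = 71.844 g/mol.
Moles FeO per formula unit = 3.45 Fe ÷ 1 = 3.4500.
FeO fraction = (3.4500 × 71.844) / 921.166 = 247.862/921.166 = 0.2691.

26.91 wt%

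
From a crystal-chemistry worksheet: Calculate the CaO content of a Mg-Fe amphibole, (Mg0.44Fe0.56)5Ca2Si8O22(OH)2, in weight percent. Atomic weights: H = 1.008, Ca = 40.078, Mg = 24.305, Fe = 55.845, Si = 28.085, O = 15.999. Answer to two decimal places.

12.45 wt%

Formula mass = 900.665 g/mol.
2 Ca → 2.0000 mol CaO per formula unit; M(CaO) = 56.077, so CaO mass = 112.154 g.
112.154/900.665 × 100 = 12.45 wt%.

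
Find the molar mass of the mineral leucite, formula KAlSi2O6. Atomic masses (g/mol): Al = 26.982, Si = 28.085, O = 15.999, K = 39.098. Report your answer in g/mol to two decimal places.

M = 1·39.098 + 1·26.982 + 2·28.085 + 6·15.999

218.24 g/mol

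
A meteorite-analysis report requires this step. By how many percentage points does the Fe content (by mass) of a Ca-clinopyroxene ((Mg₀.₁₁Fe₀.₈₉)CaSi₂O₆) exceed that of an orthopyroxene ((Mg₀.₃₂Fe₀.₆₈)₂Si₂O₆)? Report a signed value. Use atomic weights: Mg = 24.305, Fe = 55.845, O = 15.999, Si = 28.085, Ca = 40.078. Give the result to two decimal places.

-10.85 percentage points

M((Mg₀.₁₁Fe₀.₈₉)CaSi₂O₆) = 244.618 g/mol, so wt% Fe = 49.702/244.618 × 100 = 20.32%.
M((Mg₀.₃₂Fe₀.₆₈)₂Si₂O₆) = 243.668 g/mol, so wt% Fe = 75.949/243.668 × 100 = 31.17%.
20.32 − 31.17 = -10.85 pp.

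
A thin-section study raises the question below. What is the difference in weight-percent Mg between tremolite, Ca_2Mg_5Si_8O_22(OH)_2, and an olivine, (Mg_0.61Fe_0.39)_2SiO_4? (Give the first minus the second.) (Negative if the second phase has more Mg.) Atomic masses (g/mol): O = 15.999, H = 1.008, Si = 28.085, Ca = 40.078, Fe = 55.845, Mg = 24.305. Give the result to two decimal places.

-2.98 percentage points

Mg in Ca_2Mg_5Si_8O_22(OH)_2: molar mass 812.353 g/mol; 5×24.305 = 121.525 g → 14.96 wt%.
Mg in (Mg_0.61Fe_0.39)_2SiO_4: molar mass 165.292 g/mol; 1.22×24.305 = 29.652 g → 17.94 wt%.
Difference = 14.96 − 17.94 = -2.98 percentage points.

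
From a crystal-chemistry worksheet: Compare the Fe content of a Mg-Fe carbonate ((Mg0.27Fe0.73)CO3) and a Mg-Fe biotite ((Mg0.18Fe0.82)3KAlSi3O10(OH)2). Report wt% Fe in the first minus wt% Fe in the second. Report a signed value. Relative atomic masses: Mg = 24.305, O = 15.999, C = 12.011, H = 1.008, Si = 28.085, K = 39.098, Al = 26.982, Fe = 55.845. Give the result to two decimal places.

Fe in (Mg0.27Fe0.73)CO3: molar mass 107.337 g/mol; 0.73×55.845 = 40.767 g → 37.98 wt%.
Fe in (Mg0.18Fe0.82)3KAlSi3O10(OH)2: molar mass 494.842 g/mol; 2.46×55.845 = 137.379 g → 27.76 wt%.
Difference = 37.98 − 27.76 = 10.22 percentage points.

10.22 percentage points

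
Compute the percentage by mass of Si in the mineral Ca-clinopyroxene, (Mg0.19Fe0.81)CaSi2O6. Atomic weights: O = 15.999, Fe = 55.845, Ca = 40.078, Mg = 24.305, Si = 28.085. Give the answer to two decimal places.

23.20 weight percent

Molar mass of (Mg0.19Fe0.81)CaSi2O6: 0.19×24.305 + 0.81×55.845 + 1×40.078 + 2×28.085 + 6×15.999 = 242.094 g/mol.
Mass of Si per formula unit: 2 × 28.085 = 56.170 g.
Weight fraction Si = 56.170 / 242.094 = 0.2320.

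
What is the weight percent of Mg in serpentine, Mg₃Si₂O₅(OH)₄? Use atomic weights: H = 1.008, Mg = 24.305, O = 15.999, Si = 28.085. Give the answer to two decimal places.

26.31 weight percent

Molar mass of Mg₃Si₂O₅(OH)₄: 3·24.305 + 2·28.085 + 9·15.999 + 4·1.008 = 277.108 g/mol.
Mass of Mg per formula unit: 3 × 24.305 = 72.915 g.
Weight fraction Mg = 72.915 / 277.108 = 0.2631.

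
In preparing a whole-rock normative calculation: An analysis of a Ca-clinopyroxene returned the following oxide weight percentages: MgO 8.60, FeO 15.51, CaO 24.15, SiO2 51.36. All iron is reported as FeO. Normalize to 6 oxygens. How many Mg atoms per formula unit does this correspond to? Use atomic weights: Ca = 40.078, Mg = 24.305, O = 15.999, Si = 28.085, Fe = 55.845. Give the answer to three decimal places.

0.498 Mg apfu

8.60 wt% MgO ÷ 40.304 g/mol = 0.21338 mol, giving 0.21338 Mg and 0.21338 O.
15.51 wt% FeO ÷ 71.844 g/mol = 0.21588 mol, giving 0.21588 Fe and 0.21588 O.
24.15 wt% CaO ÷ 56.077 g/mol = 0.43066 mol, giving 0.43066 Ca and 0.43066 O.
51.36 wt% SiO2 ÷ 60.083 g/mol = 0.85482 mol, giving 0.85482 Si and 1.70964 O.
Oxygen sums to 2.56956; scaling by 6/2.56956 = 2.33503 puts the formula on 6 O.
Mg: 0.21338 × 2.33503 = 0.498 atoms per formula unit.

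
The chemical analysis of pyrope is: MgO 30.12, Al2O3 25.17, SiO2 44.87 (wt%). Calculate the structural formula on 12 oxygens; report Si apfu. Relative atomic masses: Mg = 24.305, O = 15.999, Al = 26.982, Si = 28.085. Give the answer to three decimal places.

MgO (M=40.304): mol = 0.74732; Mg = 0.74732, O = 0.74732.
Al2O3 (M=101.961): mol = 0.24686; Al = 0.49372, O = 0.74058.
SiO2 (M=60.083): mol = 0.74680; Si = 0.74680, O = 1.49360.
ΣO = 2.98150; factor = 12/ΣO = 4.02482.
Si apfu = 0.74680 × 4.02482 = 3.006.

3.006 Si apfu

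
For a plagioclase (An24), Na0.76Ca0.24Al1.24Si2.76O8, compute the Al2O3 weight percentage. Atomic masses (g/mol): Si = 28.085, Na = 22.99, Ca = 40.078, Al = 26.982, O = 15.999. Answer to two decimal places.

23.76 wt%

Formula mass = 266.055 g/mol.
1.24 Al → 0.6200 mol Al2O3 per formula unit; M(Al2O3) = 101.961, so Al2O3 mass = 63.216 g.
63.216/266.055 × 100 = 23.76 wt%.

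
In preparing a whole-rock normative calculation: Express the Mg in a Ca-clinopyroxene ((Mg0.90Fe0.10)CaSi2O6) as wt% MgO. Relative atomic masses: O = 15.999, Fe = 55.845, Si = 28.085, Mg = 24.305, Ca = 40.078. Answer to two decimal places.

Formula mass = 219.701 g/mol.
0.90 Mg → 0.9000 mol MgO per formula unit; M(MgO) = 40.304, so MgO mass = 36.274 g.
36.274/219.701 × 100 = 16.51 wt%.

16.51 wt%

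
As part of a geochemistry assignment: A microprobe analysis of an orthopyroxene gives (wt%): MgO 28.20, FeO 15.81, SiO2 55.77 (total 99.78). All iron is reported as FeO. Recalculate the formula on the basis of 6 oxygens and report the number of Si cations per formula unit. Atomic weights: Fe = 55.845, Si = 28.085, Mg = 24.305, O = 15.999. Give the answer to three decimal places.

2.006 Si apfu

28.20 wt% MgO ÷ 40.304 g/mol = 0.69968 mol, giving 0.69968 Mg and 0.69968 O.
15.81 wt% FeO ÷ 71.844 g/mol = 0.22006 mol, giving 0.22006 Fe and 0.22006 O.
55.77 wt% SiO2 ÷ 60.083 g/mol = 0.92822 mol, giving 0.92822 Si and 1.85644 O.
Oxygen sums to 2.77618; scaling by 6/2.77618 = 2.16124 puts the formula on 6 O.
Si: 0.92822 × 2.16124 = 2.006 atoms per formula unit.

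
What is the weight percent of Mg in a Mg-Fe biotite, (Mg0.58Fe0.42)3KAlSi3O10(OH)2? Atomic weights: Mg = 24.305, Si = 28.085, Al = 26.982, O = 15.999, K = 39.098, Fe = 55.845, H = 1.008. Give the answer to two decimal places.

9.25 mass %

Molar mass of (Mg0.58Fe0.42)3KAlSi3O10(OH)2: 1.74*24.305 + 1.26*55.845 + 1*39.098 + 1*26.982 + 3*28.085 + 12*15.999 + 2*1.008 = 456.994 g/mol.
Mass of Mg per formula unit: 1.74 × 24.305 = 42.291 g.
Weight fraction Mg = 42.291 / 456.994 = 0.0925.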